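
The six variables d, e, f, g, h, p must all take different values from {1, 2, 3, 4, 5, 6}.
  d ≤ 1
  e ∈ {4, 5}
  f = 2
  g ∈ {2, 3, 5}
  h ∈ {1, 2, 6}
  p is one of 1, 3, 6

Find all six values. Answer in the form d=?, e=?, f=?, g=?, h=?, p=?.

d's domain is down to {1}, so d = 1. So h, p can't be 1.
f's domain is down to {2}, so f = 2. Remove 2 from g, h.
That leaves h = 6. Strike 6 from p.
That leaves p = 3. Eliminate 3 elsewhere: g.
That leaves g = 5. Remove 5 from e.
e's domain is down to {4}, so e = 4.

d=1, e=4, f=2, g=5, h=6, p=3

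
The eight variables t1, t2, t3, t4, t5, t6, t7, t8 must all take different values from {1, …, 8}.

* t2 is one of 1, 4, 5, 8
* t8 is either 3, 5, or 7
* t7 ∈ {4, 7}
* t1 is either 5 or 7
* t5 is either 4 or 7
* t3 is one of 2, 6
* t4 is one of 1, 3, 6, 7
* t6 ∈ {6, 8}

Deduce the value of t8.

3

The 8 variables together cover exactly {1, 2, 3, 4, 5, 6, 7, 8} — 8 values for 8 variables — and 2 appears only in t3's list, so t3 = 2.
t5 and t7 between them cover only {4, 7} — a naked pair. Remove those values from t1, t2, t4, t8.
That leaves t1 = 5. Eliminate 5 elsewhere: t2, t8.
So t8 = 3.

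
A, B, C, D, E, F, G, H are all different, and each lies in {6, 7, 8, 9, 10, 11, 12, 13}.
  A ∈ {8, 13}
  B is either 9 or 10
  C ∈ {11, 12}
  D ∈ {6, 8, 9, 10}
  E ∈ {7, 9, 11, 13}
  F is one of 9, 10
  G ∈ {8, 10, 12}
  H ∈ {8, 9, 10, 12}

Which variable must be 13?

Among the 8 variables, 6 fits only D (and all 8 values in {6, 7, 8, 9, 10, 11, 12, 13} must be used), so D = 6.
The 7 still-open variables together cover exactly {7, 8, 9, 10, 11, 12, 13} — 7 values for 7 variables — and 7 appears only in E's list, so E = 7.
Among the 6 still-open variables, 11 fits only C (and all 6 values in {8, 9, 10, 11, 12, 13} must be used), so C = 11.
The 5 still-open variables draw from only 5 values {8, 9, 10, 12, 13}, so each is used; only A can be 13, hence A = 13.

A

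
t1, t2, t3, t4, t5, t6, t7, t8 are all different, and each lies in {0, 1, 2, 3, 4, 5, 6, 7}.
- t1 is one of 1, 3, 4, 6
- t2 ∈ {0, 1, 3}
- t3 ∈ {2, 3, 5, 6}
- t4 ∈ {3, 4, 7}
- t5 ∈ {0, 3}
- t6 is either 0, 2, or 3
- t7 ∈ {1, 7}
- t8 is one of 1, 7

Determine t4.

4

Among the 8 variables, 5 fits only t3 (and all 8 values in {0, 1, 2, 3, 4, 5, 6, 7} must be used), so t3 = 5.
The 7 still-open variables together cover exactly {0, 1, 2, 3, 4, 6, 7} — 7 values for 7 variables — and 2 appears only in t6's list, so t6 = 2.
The 6 still-open variables draw from only 6 values {0, 1, 3, 4, 6, 7}, so each is used; only t1 can be 6, hence t1 = 6.
The 5 still-open variables draw from only 5 values {0, 1, 3, 4, 7}, so each is used; only t4 can be 4, hence t4 = 4.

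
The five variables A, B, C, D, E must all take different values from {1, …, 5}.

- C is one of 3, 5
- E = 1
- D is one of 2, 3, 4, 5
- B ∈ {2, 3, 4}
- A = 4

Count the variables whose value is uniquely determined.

A must be 4 (only option left). Strike 4 from B, D.
E's domain is down to {1}, so E = 1.
Determined: A=4, E=1. The other variables each still have more than one consistent value. That makes 2.

2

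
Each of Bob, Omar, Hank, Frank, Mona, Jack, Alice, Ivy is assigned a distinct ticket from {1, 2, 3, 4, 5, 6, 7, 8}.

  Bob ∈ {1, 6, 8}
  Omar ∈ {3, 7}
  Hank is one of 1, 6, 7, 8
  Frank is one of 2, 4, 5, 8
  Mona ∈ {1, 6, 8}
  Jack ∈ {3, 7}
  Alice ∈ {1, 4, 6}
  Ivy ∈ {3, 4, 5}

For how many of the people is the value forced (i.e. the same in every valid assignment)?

Among the 8 variables, 2 fits only Frank (and all 8 values in {1, 2, 3, 4, 5, 6, 7, 8} must be used), so Frank = 2.
The 7 still-open variables draw from only 7 values {1, 3, 4, 5, 6, 7, 8}, so each is used; only Ivy can be 5, hence Ivy = 5.
Among the 6 still-open variables, 4 fits only Alice (and all 6 values in {1, 3, 4, 6, 7, 8} must be used), so Alice = 4.
Omar and Jack between them cover only {3, 7} — a naked pair. Remove those values from Hank.
Determined: Frank=2, Alice=4, Ivy=5. The other people each still have more than one consistent value. That makes 3.

3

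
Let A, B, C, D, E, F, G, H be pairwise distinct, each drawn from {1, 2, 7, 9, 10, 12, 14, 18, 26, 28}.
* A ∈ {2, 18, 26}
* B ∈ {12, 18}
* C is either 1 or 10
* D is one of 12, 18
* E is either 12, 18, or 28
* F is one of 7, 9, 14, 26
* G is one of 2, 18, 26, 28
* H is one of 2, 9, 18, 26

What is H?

The 2 variables B and D are confined to {12, 18}, which locks those values in; drop them from A, E, G, H.
E has just one choice, so E = 28. So G can't be 28.
The 2 variables A and G are confined to {2, 26}, which locks those values in; drop them from F, H.
So H = 9.

9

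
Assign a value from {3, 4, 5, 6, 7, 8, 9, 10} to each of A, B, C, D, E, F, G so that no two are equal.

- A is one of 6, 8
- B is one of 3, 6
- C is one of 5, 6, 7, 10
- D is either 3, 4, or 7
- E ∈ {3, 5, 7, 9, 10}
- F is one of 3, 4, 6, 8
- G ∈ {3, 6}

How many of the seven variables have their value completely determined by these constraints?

3

B and G share exactly the 2 values {3, 6}; by pigeonhole those values go to them, so strike 3, 6 from A, C, D, E, F.
A must be 8 (only option left). Eliminate 8 elsewhere: F.
That leaves F = 4. Remove 4 from D.
That leaves D = 7. Remove 7 from C, E.
Determined: A=8, D=7, F=4. The other variables each still have more than one consistent value. That makes 3.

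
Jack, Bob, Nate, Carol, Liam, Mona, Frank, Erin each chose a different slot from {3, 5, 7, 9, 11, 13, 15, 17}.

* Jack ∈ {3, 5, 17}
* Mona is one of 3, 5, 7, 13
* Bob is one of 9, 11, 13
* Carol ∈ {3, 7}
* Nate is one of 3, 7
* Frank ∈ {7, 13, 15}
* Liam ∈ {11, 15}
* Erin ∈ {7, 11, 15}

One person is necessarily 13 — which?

The 8 variables together cover exactly {3, 5, 7, 9, 11, 13, 15, 17} — 8 values for 8 variables — and 9 appears only in Bob's list, so Bob = 9.
The 7 still-open variables together cover exactly {3, 5, 7, 11, 13, 15, 17} — 7 values for 7 variables — and 17 appears only in Jack's list, so Jack = 17.
The 6 still-open variables draw from only 6 values {3, 5, 7, 11, 13, 15}, so each is used; only Mona can be 5, hence Mona = 5.
Among the 5 still-open variables, 13 fits only Frank (and all 5 values in {3, 7, 11, 13, 15} must be used), so Frank = 13.

Frank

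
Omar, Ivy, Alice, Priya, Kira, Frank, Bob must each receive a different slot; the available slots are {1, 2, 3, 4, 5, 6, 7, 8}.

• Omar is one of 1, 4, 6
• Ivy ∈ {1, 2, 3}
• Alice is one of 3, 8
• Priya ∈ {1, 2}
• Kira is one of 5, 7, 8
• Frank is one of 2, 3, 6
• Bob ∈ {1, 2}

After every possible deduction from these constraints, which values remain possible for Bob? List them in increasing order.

1, 2

Priya and Bob share exactly the 2 values {1, 2}; by pigeonhole those values go to them, so strike 1, 2 from Omar, Ivy, Frank.
Ivy has just one choice, so Ivy = 3. So Alice, Frank can't be 3.
That leaves Alice = 8. Remove 8 from Kira.
That leaves Frank = 6. Remove 6 from Omar.
That leaves Omar = 4.
No further eliminations apply; Bob can still be any of 1, 2.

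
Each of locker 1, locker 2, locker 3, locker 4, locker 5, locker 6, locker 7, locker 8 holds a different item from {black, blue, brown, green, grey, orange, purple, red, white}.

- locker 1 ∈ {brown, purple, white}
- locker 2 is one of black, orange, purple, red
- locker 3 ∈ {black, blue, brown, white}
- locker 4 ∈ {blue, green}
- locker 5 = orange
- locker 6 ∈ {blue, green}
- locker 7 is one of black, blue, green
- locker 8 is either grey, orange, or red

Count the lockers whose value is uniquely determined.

locker 5's domain is down to {orange}, so locker 5 = orange. So locker 2, locker 8 can't be orange.
The 2 variables locker 4 and locker 6 are confined to {blue, green}, which locks those values in; drop them from locker 3, locker 7.
locker 7's domain is down to {black}, so locker 7 = black. Eliminate black elsewhere: locker 2, locker 3.
Determined: locker 5=orange, locker 7=black. The other lockers each still have more than one consistent value. That makes 2.

2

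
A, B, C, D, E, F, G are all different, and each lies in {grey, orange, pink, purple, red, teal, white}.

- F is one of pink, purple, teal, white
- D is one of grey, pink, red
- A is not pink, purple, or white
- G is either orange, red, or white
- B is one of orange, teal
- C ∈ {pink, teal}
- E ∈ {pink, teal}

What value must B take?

orange

The 7 variables together cover exactly {grey, orange, pink, purple, red, teal, white} — 7 values for 7 variables — and purple appears only in F's list, so F = purple.
Among the 6 still-open variables, white fits only G (and all 6 values in {grey, orange, pink, red, teal, white} must be used), so G = white.
The 2 variables C and E are confined to {pink, teal}, which locks those values in; drop them from A, B, D.
So B = orange.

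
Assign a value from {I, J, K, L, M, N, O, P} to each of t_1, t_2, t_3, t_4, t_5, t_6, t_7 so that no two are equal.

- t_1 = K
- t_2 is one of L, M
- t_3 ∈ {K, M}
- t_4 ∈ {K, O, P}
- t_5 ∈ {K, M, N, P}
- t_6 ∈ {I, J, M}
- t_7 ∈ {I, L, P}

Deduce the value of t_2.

t_1's domain is down to {K}, so t_1 = K. Strike K from t_3, t_4, t_5.
That leaves t_3 = M. Remove M from t_2, t_5, t_6.
So t_2 = L.

L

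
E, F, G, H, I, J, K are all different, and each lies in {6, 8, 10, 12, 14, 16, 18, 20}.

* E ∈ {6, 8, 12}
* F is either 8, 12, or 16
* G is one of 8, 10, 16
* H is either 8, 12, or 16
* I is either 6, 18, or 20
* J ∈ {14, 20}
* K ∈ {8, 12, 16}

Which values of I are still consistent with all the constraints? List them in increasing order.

18, 20

The 3 variables F, H, K are confined to {8, 12, 16}, which locks those values in; drop them from E, G.
That leaves E = 6. So I can't be 6.
G's domain is down to {10}, so G = 10.
No further eliminations apply; I can still be any of 18, 20.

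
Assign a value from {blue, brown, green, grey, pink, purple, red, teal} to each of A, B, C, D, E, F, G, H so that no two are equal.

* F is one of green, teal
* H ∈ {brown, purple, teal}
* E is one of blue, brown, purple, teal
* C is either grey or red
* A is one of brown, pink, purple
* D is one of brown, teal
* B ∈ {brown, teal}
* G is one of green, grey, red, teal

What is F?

The 8 variables together cover exactly {blue, brown, green, grey, pink, purple, red, teal} — 8 values for 8 variables — and blue appears only in E's list, so E = blue.
The 7 still-open variables together cover exactly {brown, green, grey, pink, purple, red, teal} — 7 values for 7 variables — and pink appears only in A's list, so A = pink.
Among the 6 still-open variables, purple fits only H (and all 6 values in {brown, green, grey, purple, red, teal} must be used), so H = purple.
The 2 variables B and D are confined to {brown, teal}, which locks those values in; drop them from F, G.
So F = green.

green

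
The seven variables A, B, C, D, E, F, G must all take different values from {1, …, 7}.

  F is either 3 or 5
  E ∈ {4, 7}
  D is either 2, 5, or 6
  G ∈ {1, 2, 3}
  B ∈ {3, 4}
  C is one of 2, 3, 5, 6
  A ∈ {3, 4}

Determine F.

5

Among the 7 variables, 1 fits only G (and all 7 values in {1, 2, 3, 4, 5, 6, 7} must be used), so G = 1.
The 6 still-open variables together cover exactly {2, 3, 4, 5, 6, 7} — 6 values for 6 variables — and 7 appears only in E's list, so E = 7.
The 2 variables A and B are confined to {3, 4}, which locks those values in; drop them from C, F.
So F = 5.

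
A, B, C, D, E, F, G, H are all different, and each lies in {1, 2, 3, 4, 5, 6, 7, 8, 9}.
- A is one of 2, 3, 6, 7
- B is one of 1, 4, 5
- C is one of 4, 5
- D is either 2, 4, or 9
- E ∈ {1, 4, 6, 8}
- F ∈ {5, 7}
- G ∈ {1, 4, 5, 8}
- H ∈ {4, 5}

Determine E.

The 2 variables C and H are confined to {4, 5}, which locks those values in; drop them from B, D, E, F, G.
B's domain is down to {1}, so B = 1. Eliminate 1 elsewhere: E, G.
F must be 7 (only option left). Remove 7 from A.
G must be 8 (only option left). So E can't be 8.
So E = 6.

6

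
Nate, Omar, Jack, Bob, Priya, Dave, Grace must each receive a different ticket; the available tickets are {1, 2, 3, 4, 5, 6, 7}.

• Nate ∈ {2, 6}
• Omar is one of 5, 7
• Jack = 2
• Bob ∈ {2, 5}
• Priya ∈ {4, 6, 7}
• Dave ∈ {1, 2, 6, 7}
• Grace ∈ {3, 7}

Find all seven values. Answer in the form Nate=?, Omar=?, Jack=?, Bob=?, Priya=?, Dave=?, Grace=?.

Nate=6, Omar=7, Jack=2, Bob=5, Priya=4, Dave=1, Grace=3

Jack must be 2 (only option left). Eliminate 2 elsewhere: Nate, Bob, Dave.
Bob's domain is down to {5}, so Bob = 5. Eliminate 5 elsewhere: Omar.
Nate has just one choice, so Nate = 6. Remove 6 from Priya, Dave.
Omar must be 7 (only option left). Remove 7 from Priya, Dave, Grace.
Priya has just one choice, so Priya = 4.
Dave's domain is down to {1}, so Dave = 1.
Grace has just one choice, so Grace = 3.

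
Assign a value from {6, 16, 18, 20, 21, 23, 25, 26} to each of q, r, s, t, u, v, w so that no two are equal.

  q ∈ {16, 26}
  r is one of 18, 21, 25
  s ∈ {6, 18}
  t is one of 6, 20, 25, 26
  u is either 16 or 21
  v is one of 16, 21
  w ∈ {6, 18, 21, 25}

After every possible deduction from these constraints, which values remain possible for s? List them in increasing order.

6, 18

The 7 variables together cover exactly {6, 16, 18, 20, 21, 25, 26} — 7 values for 7 variables — and 20 appears only in t's list, so t = 20.
Among the 6 still-open variables, 26 fits only q (and all 6 values in {6, 16, 18, 21, 25, 26} must be used), so q = 26.
The 2 variables u and v are confined to {16, 21}, which locks those values in; drop them from r, w.
No further eliminations apply; s can still be any of 6, 18.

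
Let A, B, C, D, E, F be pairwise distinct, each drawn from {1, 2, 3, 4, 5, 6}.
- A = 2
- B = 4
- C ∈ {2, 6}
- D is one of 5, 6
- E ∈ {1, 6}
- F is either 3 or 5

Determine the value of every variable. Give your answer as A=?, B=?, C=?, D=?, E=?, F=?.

A has just one choice, so A = 2. Eliminate 2 elsewhere: C.
B's domain is down to {4}, so B = 4.
C must be 6 (only option left). Strike 6 from D, E.
D must be 5 (only option left). Remove 5 from F.
That leaves E = 1.
F must be 3 (only option left).

A=2, B=4, C=6, D=5, E=1, F=3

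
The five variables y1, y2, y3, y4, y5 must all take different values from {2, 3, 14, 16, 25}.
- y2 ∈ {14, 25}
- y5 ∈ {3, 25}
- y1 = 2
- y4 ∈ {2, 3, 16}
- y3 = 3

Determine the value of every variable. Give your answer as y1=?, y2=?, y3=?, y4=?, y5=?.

y1=2, y2=14, y3=3, y4=16, y5=25

y1's domain is down to {2}, so y1 = 2. So y4 can't be 2.
That leaves y3 = 3. Strike 3 from y4, y5.
y4's domain is down to {16}, so y4 = 16.
y5's domain is down to {25}, so y5 = 25. Strike 25 from y2.
y2's domain is down to {14}, so y2 = 14.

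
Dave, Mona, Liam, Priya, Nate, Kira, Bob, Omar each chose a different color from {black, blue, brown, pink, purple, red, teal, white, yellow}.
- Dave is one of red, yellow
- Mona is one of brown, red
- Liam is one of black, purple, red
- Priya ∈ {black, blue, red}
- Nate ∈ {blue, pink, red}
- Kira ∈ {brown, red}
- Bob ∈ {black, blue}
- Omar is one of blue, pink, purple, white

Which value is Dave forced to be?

The 8 variables together cover exactly {black, blue, brown, pink, purple, red, white, yellow} — 8 values for 8 variables — and white appears only in Omar's list, so Omar = white.
The 7 still-open variables draw from only 7 values {black, blue, brown, pink, purple, red, yellow}, so each is used; only Nate can be pink, hence Nate = pink.
The 6 still-open variables together cover exactly {black, blue, brown, purple, red, yellow} — 6 values for 6 variables — and purple appears only in Liam's list, so Liam = purple.
Among the 5 still-open variables, yellow fits only Dave (and all 5 values in {black, blue, brown, red, yellow} must be used), so Dave = yellow.

yellow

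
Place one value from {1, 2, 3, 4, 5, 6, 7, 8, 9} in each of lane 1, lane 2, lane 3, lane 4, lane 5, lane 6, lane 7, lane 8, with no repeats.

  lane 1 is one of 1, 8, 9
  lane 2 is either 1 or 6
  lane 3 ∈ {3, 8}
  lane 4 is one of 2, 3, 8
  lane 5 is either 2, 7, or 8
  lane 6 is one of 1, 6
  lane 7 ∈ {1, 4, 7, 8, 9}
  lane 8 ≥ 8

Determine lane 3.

3

Among the 8 variables, 4 fits only lane 7 (and all 8 values in {1, 2, 3, 4, 6, 7, 8, 9} must be used), so lane 7 = 4.
Among the 7 still-open variables, 7 fits only lane 5 (and all 7 values in {1, 2, 3, 6, 7, 8, 9} must be used), so lane 5 = 7.
The 6 still-open variables draw from only 6 values {1, 2, 3, 6, 8, 9}, so each is used; only lane 4 can be 2, hence lane 4 = 2.
The 5 still-open variables draw from only 5 values {1, 3, 6, 8, 9}, so each is used; only lane 3 can be 3, hence lane 3 = 3.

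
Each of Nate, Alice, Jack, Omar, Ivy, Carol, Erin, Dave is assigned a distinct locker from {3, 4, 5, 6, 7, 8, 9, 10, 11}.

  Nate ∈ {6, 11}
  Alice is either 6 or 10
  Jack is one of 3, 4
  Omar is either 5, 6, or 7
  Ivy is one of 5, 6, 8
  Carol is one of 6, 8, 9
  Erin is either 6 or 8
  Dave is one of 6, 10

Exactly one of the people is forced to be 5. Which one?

Ivy

Alice and Dave between them cover only {6, 10} — a naked pair. Remove those values from Nate, Omar, Ivy, Carol, Erin.
That leaves Nate = 11.
That leaves Erin = 8. Remove 8 from Ivy, Carol.
So 5 goes to Ivy.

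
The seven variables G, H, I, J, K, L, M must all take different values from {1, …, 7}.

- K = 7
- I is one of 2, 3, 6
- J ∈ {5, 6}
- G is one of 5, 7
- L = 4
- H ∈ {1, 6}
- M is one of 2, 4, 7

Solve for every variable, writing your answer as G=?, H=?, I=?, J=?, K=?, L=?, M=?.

G=5, H=1, I=3, J=6, K=7, L=4, M=2

K's domain is down to {7}, so K = 7. So G, M can't be 7.
L must be 4 (only option left). So M can't be 4.
That leaves M = 2. So I can't be 2.
G's domain is down to {5}, so G = 5. So J can't be 5.
J must be 6 (only option left). So H, I can't be 6.
That leaves H = 1.
I has just one choice, so I = 3.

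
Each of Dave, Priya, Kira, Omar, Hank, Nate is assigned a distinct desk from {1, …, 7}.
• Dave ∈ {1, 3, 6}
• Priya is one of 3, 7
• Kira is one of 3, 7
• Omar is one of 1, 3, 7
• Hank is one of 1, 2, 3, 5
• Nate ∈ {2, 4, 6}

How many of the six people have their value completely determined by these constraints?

Priya and Kira between them cover only {3, 7} — a naked pair. Remove those values from Dave, Omar, Hank.
Omar's domain is down to {1}, so Omar = 1. Remove 1 from Dave, Hank.
That leaves Dave = 6. Eliminate 6 elsewhere: Nate.
Determined: Dave=6, Omar=1. The other people each still have more than one consistent value. That makes 2.

2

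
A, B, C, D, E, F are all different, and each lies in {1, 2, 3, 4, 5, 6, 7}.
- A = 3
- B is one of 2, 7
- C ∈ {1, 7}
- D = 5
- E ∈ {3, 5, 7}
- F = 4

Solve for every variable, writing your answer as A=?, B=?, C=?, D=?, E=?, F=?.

A must be 3 (only option left). Remove 3 from E.
That leaves D = 5. So E can't be 5.
E has just one choice, so E = 7. Eliminate 7 elsewhere: B, C.
F must be 4 (only option left).
That leaves B = 2.
C's domain is down to {1}, so C = 1.

A=3, B=2, C=1, D=5, E=7, F=4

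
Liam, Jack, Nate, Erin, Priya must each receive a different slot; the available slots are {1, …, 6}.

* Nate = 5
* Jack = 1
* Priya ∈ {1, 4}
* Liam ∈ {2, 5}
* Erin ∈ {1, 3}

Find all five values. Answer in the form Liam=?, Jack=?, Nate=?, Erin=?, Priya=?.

Liam=2, Jack=1, Nate=5, Erin=3, Priya=4

Jack's domain is down to {1}, so Jack = 1. Remove 1 from Erin, Priya.
Nate has just one choice, so Nate = 5. So Liam can't be 5.
That leaves Erin = 3.
That leaves Priya = 4.
Liam's domain is down to {2}, so Liam = 2.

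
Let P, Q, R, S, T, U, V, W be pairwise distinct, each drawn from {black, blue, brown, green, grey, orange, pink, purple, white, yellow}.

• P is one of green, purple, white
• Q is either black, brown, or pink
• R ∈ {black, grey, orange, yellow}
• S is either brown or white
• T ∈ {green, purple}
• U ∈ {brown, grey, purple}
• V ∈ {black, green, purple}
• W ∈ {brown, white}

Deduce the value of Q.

S and W between them cover only {brown, white} — a naked pair. Remove those values from P, Q, U.
The 2 variables P and T are confined to {green, purple}, which locks those values in; drop them from U, V.
U's domain is down to {grey}, so U = grey. Strike grey from R.
V has just one choice, so V = black. Strike black from Q, R.
So Q = pink.

pink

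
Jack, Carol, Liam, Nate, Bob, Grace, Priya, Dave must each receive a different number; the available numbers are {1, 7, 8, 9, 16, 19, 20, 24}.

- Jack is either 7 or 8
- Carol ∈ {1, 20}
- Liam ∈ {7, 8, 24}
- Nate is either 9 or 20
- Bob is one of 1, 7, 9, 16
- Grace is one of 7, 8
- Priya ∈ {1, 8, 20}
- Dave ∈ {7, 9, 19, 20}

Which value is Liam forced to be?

The 8 variables together cover exactly {1, 7, 8, 9, 16, 19, 20, 24} — 8 values for 8 variables — and 16 appears only in Bob's list, so Bob = 16.
The 7 still-open variables together cover exactly {1, 7, 8, 9, 19, 20, 24} — 7 values for 7 variables — and 19 appears only in Dave's list, so Dave = 19.
The 6 still-open variables together cover exactly {1, 7, 8, 9, 20, 24} — 6 values for 6 variables — and 9 appears only in Nate's list, so Nate = 9.
Among the 5 still-open variables, 24 fits only Liam (and all 5 values in {1, 7, 8, 20, 24} must be used), so Liam = 24.

24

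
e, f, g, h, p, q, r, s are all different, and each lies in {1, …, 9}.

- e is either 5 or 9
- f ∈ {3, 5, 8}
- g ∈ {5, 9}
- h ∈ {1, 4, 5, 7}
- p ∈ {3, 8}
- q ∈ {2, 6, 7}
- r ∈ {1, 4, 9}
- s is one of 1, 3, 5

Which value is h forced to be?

e and g between them cover only {5, 9} — a naked pair. Remove those values from f, h, r, s.
The 2 variables f and p are confined to {3, 8}, which locks those values in; drop them from s.
s must be 1 (only option left). So h, r can't be 1.
That leaves r = 4. Eliminate 4 elsewhere: h.
So h = 7.

7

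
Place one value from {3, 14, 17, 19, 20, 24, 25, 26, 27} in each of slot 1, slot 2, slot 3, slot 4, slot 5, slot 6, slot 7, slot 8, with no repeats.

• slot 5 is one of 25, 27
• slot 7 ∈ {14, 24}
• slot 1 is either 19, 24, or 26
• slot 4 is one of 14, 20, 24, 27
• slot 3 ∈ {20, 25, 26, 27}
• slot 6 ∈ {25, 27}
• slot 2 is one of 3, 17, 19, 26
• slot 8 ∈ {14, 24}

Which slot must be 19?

slot 1

slot 5 and slot 6 share exactly the 2 values {25, 27}; by pigeonhole those values go to them, so strike 25, 27 from slot 3, slot 4.
slot 7 and slot 8 between them cover only {14, 24} — a naked pair. Remove those values from slot 1, slot 4.
slot 4 must be 20 (only option left). Eliminate 20 elsewhere: slot 3.
slot 3 must be 26 (only option left). Eliminate 26 elsewhere: slot 1, slot 2.
So 19 goes to slot 1.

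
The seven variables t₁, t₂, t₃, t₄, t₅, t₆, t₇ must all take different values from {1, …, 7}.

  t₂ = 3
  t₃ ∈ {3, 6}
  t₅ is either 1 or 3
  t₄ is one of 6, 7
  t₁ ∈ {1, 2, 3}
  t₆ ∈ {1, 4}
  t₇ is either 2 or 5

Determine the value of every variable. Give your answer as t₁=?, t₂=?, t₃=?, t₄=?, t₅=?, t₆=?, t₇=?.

t₂ has just one choice, so t₂ = 3. So t₁, t₃, t₅ can't be 3.
t₃ has just one choice, so t₃ = 6. Remove 6 from t₄.
That leaves t₄ = 7.
t₅ has just one choice, so t₅ = 1. So t₁, t₆ can't be 1.
t₆ has just one choice, so t₆ = 4.
t₁ must be 2 (only option left). So t₇ can't be 2.
t₇'s domain is down to {5}, so t₇ = 5.

t₁=2, t₂=3, t₃=6, t₄=7, t₅=1, t₆=4, t₇=5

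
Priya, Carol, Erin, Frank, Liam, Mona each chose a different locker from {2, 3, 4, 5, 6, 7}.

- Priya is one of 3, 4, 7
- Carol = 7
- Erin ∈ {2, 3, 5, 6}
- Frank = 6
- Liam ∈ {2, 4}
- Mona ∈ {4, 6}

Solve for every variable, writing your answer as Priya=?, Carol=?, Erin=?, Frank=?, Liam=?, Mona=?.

Priya=3, Carol=7, Erin=5, Frank=6, Liam=2, Mona=4

Carol's domain is down to {7}, so Carol = 7. Eliminate 7 elsewhere: Priya.
Frank has just one choice, so Frank = 6. Remove 6 from Erin, Mona.
Mona must be 4 (only option left). So Priya, Liam can't be 4.
That leaves Priya = 3. So Erin can't be 3.
That leaves Liam = 2. Strike 2 from Erin.
Erin has just one choice, so Erin = 5.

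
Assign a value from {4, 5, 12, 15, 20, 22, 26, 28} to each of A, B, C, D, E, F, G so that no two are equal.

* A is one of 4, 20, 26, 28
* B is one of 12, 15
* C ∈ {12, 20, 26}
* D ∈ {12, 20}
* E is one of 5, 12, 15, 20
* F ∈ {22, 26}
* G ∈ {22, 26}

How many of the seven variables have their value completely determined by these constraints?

2

The 2 variables F and G are confined to {22, 26}, which locks those values in; drop them from A, C.
C and D between them cover only {12, 20} — a naked pair. Remove those values from A, B, E.
B has just one choice, so B = 15. So E can't be 15.
E has just one choice, so E = 5.
Determined: B=15, E=5. The other variables each still have more than one consistent value. That makes 2.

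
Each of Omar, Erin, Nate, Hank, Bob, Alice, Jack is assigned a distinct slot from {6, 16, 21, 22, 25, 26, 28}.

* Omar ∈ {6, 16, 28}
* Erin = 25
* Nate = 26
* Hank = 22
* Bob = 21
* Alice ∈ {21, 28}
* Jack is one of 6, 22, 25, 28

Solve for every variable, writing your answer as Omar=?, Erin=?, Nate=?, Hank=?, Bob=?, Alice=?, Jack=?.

Erin has just one choice, so Erin = 25. Remove 25 from Jack.
Nate must be 26 (only option left).
Hank must be 22 (only option left). So Jack can't be 22.
Bob's domain is down to {21}, so Bob = 21. Strike 21 from Alice.
Alice must be 28 (only option left). So Omar, Jack can't be 28.
Jack's domain is down to {6}, so Jack = 6. So Omar can't be 6.
Omar's domain is down to {16}, so Omar = 16.

Omar=16, Erin=25, Nate=26, Hank=22, Bob=21, Alice=28, Jack=6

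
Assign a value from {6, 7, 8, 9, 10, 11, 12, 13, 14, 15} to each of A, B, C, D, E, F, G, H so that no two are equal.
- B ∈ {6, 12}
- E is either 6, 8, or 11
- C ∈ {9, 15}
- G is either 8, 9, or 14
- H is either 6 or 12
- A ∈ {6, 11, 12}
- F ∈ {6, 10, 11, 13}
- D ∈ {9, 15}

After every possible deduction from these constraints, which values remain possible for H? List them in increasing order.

B and H share exactly the 2 values {6, 12}; by pigeonhole those values go to them, so strike 6, 12 from A, E, F.
A must be 11 (only option left). So E, F can't be 11.
E has just one choice, so E = 8. Remove 8 from G.
The 2 variables C and D are confined to {9, 15}, which locks those values in; drop them from G.
That leaves G = 14.
No further eliminations apply; H can still be any of 6, 12.

6, 12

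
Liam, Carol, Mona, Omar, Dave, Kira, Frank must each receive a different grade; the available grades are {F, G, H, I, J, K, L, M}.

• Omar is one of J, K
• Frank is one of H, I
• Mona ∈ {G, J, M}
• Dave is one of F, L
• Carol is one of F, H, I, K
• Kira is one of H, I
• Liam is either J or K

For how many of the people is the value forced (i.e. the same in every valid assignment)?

Liam and Omar share exactly the 2 values {J, K}; by pigeonhole those values go to them, so strike J, K from Carol, Mona.
The 2 variables Kira and Frank are confined to {H, I}, which locks those values in; drop them from Carol.
Carol's domain is down to {F}, so Carol = F. Strike F from Dave.
Dave has just one choice, so Dave = L.
Determined: Carol=F, Dave=L. The other people each still have more than one consistent value. That makes 2.

2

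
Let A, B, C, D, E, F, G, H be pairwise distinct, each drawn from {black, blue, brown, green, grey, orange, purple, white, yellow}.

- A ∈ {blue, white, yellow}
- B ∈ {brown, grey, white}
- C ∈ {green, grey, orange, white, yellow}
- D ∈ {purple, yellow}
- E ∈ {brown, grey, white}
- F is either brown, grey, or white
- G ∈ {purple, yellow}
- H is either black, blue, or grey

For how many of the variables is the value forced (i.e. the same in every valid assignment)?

2

D and G between them cover only {purple, yellow} — a naked pair. Remove those values from A, C.
B, E, F share exactly the 3 values {brown, grey, white}; by pigeonhole those values go to them, so strike brown, grey, white from A, C, H.
A's domain is down to {blue}, so A = blue. So H can't be blue.
H has just one choice, so H = black.
Determined: A=blue, H=black. The other variables each still have more than one consistent value. That makes 2.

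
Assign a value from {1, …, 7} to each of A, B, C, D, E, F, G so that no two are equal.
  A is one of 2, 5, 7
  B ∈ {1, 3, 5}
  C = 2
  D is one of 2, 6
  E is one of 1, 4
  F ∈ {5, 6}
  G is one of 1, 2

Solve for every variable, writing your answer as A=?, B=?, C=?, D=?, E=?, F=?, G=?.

C must be 2 (only option left). So A, D, G can't be 2.
D must be 6 (only option left). So F can't be 6.
F has just one choice, so F = 5. So A, B can't be 5.
That leaves G = 1. Strike 1 from B, E.
That leaves A = 7.
That leaves B = 3.
E has just one choice, so E = 4.

A=7, B=3, C=2, D=6, E=4, F=5, G=1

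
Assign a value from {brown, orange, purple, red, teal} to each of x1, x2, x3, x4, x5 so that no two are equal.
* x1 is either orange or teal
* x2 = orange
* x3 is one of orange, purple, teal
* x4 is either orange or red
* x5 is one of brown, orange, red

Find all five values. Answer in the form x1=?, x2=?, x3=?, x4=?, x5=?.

x1=teal, x2=orange, x3=purple, x4=red, x5=brown

x2's domain is down to {orange}, so x2 = orange. Remove orange from x1, x3, x4, x5.
x4 must be red (only option left). So x5 can't be red.
x5 must be brown (only option left).
That leaves x1 = teal. So x3 can't be teal.
x3 must be purple (only option left).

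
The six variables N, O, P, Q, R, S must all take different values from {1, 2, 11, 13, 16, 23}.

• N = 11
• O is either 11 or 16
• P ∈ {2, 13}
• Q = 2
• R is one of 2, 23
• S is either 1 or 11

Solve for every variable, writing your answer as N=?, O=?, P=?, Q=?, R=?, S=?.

N's domain is down to {11}, so N = 11. Eliminate 11 elsewhere: O, S.
That leaves O = 16.
That leaves Q = 2. So P, R can't be 2.
R's domain is down to {23}, so R = 23.
S has just one choice, so S = 1.
That leaves P = 13.

N=11, O=16, P=13, Q=2, R=23, S=1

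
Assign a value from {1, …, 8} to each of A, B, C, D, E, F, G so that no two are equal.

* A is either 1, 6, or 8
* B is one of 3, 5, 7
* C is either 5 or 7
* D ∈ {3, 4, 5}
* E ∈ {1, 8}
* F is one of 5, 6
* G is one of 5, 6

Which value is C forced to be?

7

Among the 7 variables, 4 fits only D (and all 7 values in {1, 3, 4, 5, 6, 7, 8} must be used), so D = 4.
The 6 still-open variables together cover exactly {1, 3, 5, 6, 7, 8} — 6 values for 6 variables — and 3 appears only in B's list, so B = 3.
Among the 5 still-open variables, 7 fits only C (and all 5 values in {1, 5, 6, 7, 8} must be used), so C = 7.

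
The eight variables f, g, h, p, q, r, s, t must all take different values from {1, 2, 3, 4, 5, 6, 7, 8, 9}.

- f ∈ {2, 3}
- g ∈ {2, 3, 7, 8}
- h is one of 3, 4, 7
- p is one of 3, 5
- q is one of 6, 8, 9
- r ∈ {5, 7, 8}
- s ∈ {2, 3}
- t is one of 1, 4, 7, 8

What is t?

1

The 2 variables f and s are confined to {2, 3}, which locks those values in; drop them from g, h, p.
p has just one choice, so p = 5. Strike 5 from r.
The 2 variables g and r are confined to {7, 8}, which locks those values in; drop them from h, q, t.
h has just one choice, so h = 4. Strike 4 from t.
So t = 1.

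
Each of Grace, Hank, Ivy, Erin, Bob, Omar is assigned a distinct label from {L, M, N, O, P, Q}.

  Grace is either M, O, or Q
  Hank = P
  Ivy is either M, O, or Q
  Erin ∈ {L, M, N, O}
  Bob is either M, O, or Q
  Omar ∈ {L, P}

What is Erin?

Hank's domain is down to {P}, so Hank = P. Strike P from Omar.
Omar has just one choice, so Omar = L. Eliminate L elsewhere: Erin.
Among the 4 still-open variables, N fits only Erin (and all 4 values in {M, N, O, Q} must be used), so Erin = N.

N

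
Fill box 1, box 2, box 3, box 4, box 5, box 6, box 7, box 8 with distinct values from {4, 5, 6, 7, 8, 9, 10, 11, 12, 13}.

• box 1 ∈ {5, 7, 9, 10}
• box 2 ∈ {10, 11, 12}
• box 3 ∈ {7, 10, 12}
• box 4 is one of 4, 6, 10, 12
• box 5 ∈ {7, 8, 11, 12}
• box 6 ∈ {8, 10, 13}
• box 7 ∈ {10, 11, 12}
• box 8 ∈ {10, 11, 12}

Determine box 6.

The 3 variables box 2, box 7, box 8 are confined to {10, 11, 12}, which locks those values in; drop them from box 1, box 3, box 4, box 5, box 6.
box 3 has just one choice, so box 3 = 7. Eliminate 7 elsewhere: box 1, box 5.
That leaves box 5 = 8. Strike 8 from box 6.
So box 6 = 13.

13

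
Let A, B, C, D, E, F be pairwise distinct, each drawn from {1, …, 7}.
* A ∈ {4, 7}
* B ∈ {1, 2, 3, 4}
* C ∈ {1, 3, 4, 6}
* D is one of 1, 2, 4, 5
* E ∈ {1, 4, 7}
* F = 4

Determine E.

F must be 4 (only option left). So A, B, C, D, E can't be 4.
A must be 7 (only option left). Strike 7 from E.
So E = 1.

1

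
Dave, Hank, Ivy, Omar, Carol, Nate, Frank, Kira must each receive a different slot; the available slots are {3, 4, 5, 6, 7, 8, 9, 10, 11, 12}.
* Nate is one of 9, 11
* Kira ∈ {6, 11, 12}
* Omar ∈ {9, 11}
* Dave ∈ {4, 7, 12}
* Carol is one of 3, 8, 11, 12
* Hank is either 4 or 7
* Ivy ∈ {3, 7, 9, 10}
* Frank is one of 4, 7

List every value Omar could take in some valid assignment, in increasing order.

The 2 variables Hank and Frank are confined to {4, 7}, which locks those values in; drop them from Dave, Ivy.
Dave's domain is down to {12}, so Dave = 12. So Carol, Kira can't be 12.
Omar and Nate share exactly the 2 values {9, 11}; by pigeonhole those values go to them, so strike 9, 11 from Ivy, Carol, Kira.
That leaves Kira = 6.
No further eliminations apply; Omar can still be any of 9, 11.

9, 11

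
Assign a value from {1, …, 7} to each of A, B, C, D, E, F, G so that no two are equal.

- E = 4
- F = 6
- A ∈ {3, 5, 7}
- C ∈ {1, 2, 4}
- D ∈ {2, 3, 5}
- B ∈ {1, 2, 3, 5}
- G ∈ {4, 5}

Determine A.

7

E's domain is down to {4}, so E = 4. Remove 4 from C, G.
That leaves F = 6.
G has just one choice, so G = 5. Remove 5 from A, B, D.
The 4 still-open variables together cover exactly {1, 2, 3, 7} — 4 values for 4 variables — and 7 appears only in A's list, so A = 7.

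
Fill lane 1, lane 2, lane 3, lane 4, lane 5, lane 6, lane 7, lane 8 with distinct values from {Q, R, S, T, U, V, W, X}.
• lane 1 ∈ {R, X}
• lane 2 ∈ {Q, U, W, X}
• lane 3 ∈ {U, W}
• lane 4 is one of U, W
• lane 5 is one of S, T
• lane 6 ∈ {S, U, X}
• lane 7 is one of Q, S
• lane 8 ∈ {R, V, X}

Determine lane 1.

The 8 variables together cover exactly {Q, R, S, T, U, V, W, X} — 8 values for 8 variables — and T appears only in lane 5's list, so lane 5 = T.
The 7 still-open variables draw from only 7 values {Q, R, S, U, V, W, X}, so each is used; only lane 8 can be V, hence lane 8 = V.
The 6 still-open variables draw from only 6 values {Q, R, S, U, W, X}, so each is used; only lane 1 can be R, hence lane 1 = R.

R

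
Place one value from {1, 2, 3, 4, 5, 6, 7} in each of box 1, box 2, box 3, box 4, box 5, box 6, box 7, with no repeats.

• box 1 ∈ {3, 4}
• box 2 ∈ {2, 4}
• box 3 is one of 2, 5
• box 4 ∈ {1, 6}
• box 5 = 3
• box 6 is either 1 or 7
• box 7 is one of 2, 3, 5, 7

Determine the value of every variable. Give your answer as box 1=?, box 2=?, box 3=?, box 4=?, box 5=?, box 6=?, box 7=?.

box 1=4, box 2=2, box 3=5, box 4=6, box 5=3, box 6=1, box 7=7

box 5 must be 3 (only option left). Eliminate 3 elsewhere: box 1, box 7.
That leaves box 1 = 4. Eliminate 4 elsewhere: box 2.
box 2's domain is down to {2}, so box 2 = 2. Remove 2 from box 3, box 7.
box 3 must be 5 (only option left). Strike 5 from box 7.
box 7 must be 7 (only option left). Remove 7 from box 6.
box 6's domain is down to {1}, so box 6 = 1. Strike 1 from box 4.
That leaves box 4 = 6.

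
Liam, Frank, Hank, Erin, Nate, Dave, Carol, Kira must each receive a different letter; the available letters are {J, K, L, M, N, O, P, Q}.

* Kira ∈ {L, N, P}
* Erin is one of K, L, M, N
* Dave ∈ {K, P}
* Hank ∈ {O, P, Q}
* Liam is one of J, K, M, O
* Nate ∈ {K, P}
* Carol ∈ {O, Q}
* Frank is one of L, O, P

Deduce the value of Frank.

The 8 variables draw from only 8 values {J, K, L, M, N, O, P, Q}, so each is used; only Liam can be J, hence Liam = J.
The 7 still-open variables draw from only 7 values {K, L, M, N, O, P, Q}, so each is used; only Erin can be M, hence Erin = M.
Among the 6 still-open variables, N fits only Kira (and all 6 values in {K, L, N, O, P, Q} must be used), so Kira = N.
The 5 still-open variables draw from only 5 values {K, L, O, P, Q}, so each is used; only Frank can be L, hence Frank = L.

L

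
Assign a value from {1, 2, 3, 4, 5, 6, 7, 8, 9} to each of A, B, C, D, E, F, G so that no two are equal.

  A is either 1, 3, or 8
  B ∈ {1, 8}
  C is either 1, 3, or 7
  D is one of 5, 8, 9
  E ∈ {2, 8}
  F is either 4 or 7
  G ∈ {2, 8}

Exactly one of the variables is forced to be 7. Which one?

C

The 2 variables E and G are confined to {2, 8}, which locks those values in; drop them from A, B, D.
B must be 1 (only option left). Eliminate 1 elsewhere: A, C.
A's domain is down to {3}, so A = 3. Strike 3 from C.
So 7 goes to C.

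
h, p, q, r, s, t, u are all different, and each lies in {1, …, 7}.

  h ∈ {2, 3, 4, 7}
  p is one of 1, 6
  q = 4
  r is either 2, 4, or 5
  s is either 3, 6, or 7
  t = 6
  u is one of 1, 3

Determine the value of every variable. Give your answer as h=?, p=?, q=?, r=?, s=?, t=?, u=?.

h=2, p=1, q=4, r=5, s=7, t=6, u=3

q must be 4 (only option left). Eliminate 4 elsewhere: h, r.
t must be 6 (only option left). Strike 6 from p, s.
p's domain is down to {1}, so p = 1. Strike 1 from u.
u must be 3 (only option left). Remove 3 from h, s.
That leaves s = 7. Strike 7 from h.
That leaves h = 2. Eliminate 2 elsewhere: r.
r has just one choice, so r = 5.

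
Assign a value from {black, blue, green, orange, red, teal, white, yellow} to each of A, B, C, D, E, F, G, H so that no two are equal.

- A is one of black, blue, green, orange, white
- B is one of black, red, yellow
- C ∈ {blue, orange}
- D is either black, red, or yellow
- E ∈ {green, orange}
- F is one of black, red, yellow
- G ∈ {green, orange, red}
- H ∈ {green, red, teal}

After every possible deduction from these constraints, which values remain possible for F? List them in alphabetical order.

black, red, yellow

Among the 8 variables, teal fits only H (and all 8 values in {black, blue, green, orange, red, teal, white, yellow} must be used), so H = teal.
The 7 still-open variables together cover exactly {black, blue, green, orange, red, white, yellow} — 7 values for 7 variables — and white appears only in A's list, so A = white.
The 6 still-open variables draw from only 6 values {black, blue, green, orange, red, yellow}, so each is used; only C can be blue, hence C = blue.
B, D, F share exactly the 3 values {black, red, yellow}; by pigeonhole those values go to them, so strike black, red, yellow from G.
No further eliminations apply; F can still be any of black, red, yellow.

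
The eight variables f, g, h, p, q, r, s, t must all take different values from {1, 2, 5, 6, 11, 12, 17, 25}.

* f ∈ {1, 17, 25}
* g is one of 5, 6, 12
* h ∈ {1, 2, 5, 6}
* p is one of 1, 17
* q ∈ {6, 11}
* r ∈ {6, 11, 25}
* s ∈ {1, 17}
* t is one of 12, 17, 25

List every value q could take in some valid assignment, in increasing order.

Among the 8 variables, 2 fits only h (and all 8 values in {1, 2, 5, 6, 11, 12, 17, 25} must be used), so h = 2.
Among the 7 still-open variables, 5 fits only g (and all 7 values in {1, 5, 6, 11, 12, 17, 25} must be used), so g = 5.
Among the 6 still-open variables, 12 fits only t (and all 6 values in {1, 6, 11, 12, 17, 25} must be used), so t = 12.
p and s share exactly the 2 values {1, 17}; by pigeonhole those values go to them, so strike 1, 17 from f.
That leaves f = 25. Strike 25 from r.
No further eliminations apply; q can still be any of 6, 11.

6, 11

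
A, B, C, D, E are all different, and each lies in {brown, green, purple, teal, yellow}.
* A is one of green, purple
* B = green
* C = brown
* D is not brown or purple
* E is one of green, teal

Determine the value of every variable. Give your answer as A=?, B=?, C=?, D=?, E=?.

B's domain is down to {green}, so B = green. Eliminate green elsewhere: A, D, E.
C has just one choice, so C = brown.
E's domain is down to {teal}, so E = teal. So D can't be teal.
A's domain is down to {purple}, so A = purple.
D's domain is down to {yellow}, so D = yellow.

A=purple, B=green, C=brown, D=yellow, E=teal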